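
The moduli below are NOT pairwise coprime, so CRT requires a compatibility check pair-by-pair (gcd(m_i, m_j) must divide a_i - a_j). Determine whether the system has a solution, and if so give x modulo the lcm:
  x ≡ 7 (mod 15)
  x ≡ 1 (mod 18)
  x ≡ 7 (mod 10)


Moduli 15, 18, 10 are not pairwise coprime, so CRT works modulo lcm(m_i) when all pairwise compatibility conditions hold.
Pairwise compatibility: gcd(m_i, m_j) must divide a_i - a_j for every pair.
Merge one congruence at a time:
  Start: x ≡ 7 (mod 15).
  Combine with x ≡ 1 (mod 18): gcd(15, 18) = 3; 1 - 7 = -6, which IS divisible by 3, so compatible.
    Write x = 7 + 15·t and substitute into x ≡ 1 (mod 18): 15·t ≡ 1 − 7 = -6 (mod 18).
    Divide the congruence (and modulus) by g = 3: 5·t ≡ -2 (mod 6).
    Reduce coefficients mod 6: 5·t ≡ 4 (mod 6).
    The inverse of 5 mod 6 is 5 (since 5·5 = 25 = 4·6 + 1), so t ≡ 5·4 = 20 ≡ 2 (mod 6).
    Then x = 7 + 15·2 = 37, valid modulo lcm(15, 18) = 90: x ≡ 37 (mod 90).
  Combine with x ≡ 7 (mod 10): gcd(90, 10) = 10; 7 - 37 = -30, which IS divisible by 10, so compatible.
    Write x = 37 + 90·t and substitute into x ≡ 7 (mod 10): 90·t ≡ 7 − 37 = -30 (mod 10).
    Divide the congruence (and modulus) by g = 10: 9·t ≡ -3 (mod 1).
    Modulo 1 every t works; take t = 0.
    Then x = 37 + 90·0 = 37, valid modulo lcm(90, 10) = 90: x ≡ 37 (mod 90).
Verify: 37 mod 15 = 7, 37 mod 18 = 1, 37 mod 10 = 7.

x ≡ 37 (mod 90).


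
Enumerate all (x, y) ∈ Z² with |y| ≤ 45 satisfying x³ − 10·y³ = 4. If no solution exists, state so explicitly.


The equation is x³ - 10y³ = 4. For fixed y, x³ = 10·y³ + 4, so a solution requires the RHS to be a perfect cube.
Strategy: iterate y from -45 to 45, compute RHS = 10·y³ + 4, and check whether it is a (positive or negative) perfect cube.
Check small values of y:
  y = 0: RHS = 4 is not a perfect cube.
  y = 1: RHS = 14 is not a perfect cube.
  y = -1: RHS = -6 is not a perfect cube.
  y = 2: RHS = 84 is not a perfect cube.
  y = -2: RHS = -76 is not a perfect cube.
  y = 3: RHS = 274 is not a perfect cube.
  y = -3: RHS = -266 is not a perfect cube.
Continuing the search up to |y| = 45 finds no solutions either.
No (x, y) in the scanned range satisfies the equation.

No integer solutions with |y| ≤ 45.


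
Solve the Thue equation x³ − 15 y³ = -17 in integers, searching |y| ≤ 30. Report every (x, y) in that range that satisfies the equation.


The equation is x³ - 15y³ = -17. For fixed y, x³ = 15·y³ − 17, so a solution requires the RHS to be a perfect cube.
Strategy: iterate y from -30 to 30, compute RHS = 15·y³ − 17, and check whether it is a (positive or negative) perfect cube.
Check small values of y:
  y = 0: RHS = -17 is not a perfect cube.
  y = 1: RHS = -2 is not a perfect cube.
  y = -1: RHS = -32 is not a perfect cube.
  y = 2: RHS = 103 is not a perfect cube.
  y = -2: RHS = -137 is not a perfect cube.
  y = 3: RHS = 388 is not a perfect cube.
  y = -3: RHS = -422 is not a perfect cube.
Continuing the search up to |y| = 30 finds no solutions either.
No (x, y) in the scanned range satisfies the equation.

No integer solutions with |y| ≤ 30.


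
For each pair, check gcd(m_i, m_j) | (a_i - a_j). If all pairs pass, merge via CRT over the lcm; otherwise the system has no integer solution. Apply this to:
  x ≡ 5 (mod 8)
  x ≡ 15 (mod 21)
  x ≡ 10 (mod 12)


Moduli 8, 21, 12 are not pairwise coprime, so CRT works modulo lcm(m_i) when all pairwise compatibility conditions hold.
Pairwise compatibility: gcd(m_i, m_j) must divide a_i - a_j for every pair.
Merge one congruence at a time:
  Start: x ≡ 5 (mod 8).
  Combine with x ≡ 15 (mod 21): gcd(8, 21) = 1; 15 - 5 = 10, which IS divisible by 1, so compatible.
    Write x = 5 + 8·t and substitute into x ≡ 15 (mod 21): 8·t ≡ 15 − 5 = 10 (mod 21).
    The inverse of 8 mod 21 is 8 (since 8·8 = 64 = 3·21 + 1), so t ≡ 8·10 = 80 ≡ 17 (mod 21).
    Then x = 5 + 8·17 = 141, valid modulo lcm(8, 21) = 168: x ≡ 141 (mod 168).
  Combine with x ≡ 10 (mod 12): gcd(168, 12) = 12, and 10 - 141 = -131 is NOT divisible by 12.
    ⇒ system is inconsistent (no integer solution).

No solution (the system is inconsistent).


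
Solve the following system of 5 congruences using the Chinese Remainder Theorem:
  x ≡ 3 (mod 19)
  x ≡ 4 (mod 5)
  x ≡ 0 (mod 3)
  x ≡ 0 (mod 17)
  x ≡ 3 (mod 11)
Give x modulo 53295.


Product of moduli M = 19 · 5 · 3 · 17 · 11 = 53295.
Merge one congruence at a time:
  Start: x ≡ 3 (mod 19).
  Combine with x ≡ 4 (mod 5); new modulus lcm = 95.
    Write x = 3 + 19·t and substitute into x ≡ 4 (mod 5): 19·t ≡ 4 − 3 = 1 (mod 5).
    Reduce coefficients mod 5: 4·t ≡ 1 (mod 5).
    The inverse of 4 mod 5 is 4 (since 4·4 = 16 = 3·5 + 1), so t ≡ 4·1 = 4 ≡ 4 (mod 5).
    Then x = 3 + 19·4 = 79, valid modulo lcm(19, 5) = 95: x ≡ 79 (mod 95).
  Combine with x ≡ 0 (mod 3); new modulus lcm = 285.
    Write x = 79 + 95·t and substitute into x ≡ 0 (mod 3): 95·t ≡ 0 − 79 = -79 (mod 3).
    Reduce coefficients mod 3: 2·t ≡ 2 (mod 3).
    The inverse of 2 mod 3 is 2 (since 2·2 = 4 = 1·3 + 1), so t ≡ 2·2 = 4 ≡ 1 (mod 3).
    Then x = 79 + 95·1 = 174, valid modulo lcm(95, 3) = 285: x ≡ 174 (mod 285).
  Combine with x ≡ 0 (mod 17); new modulus lcm = 4845.
    Write x = 174 + 285·t and substitute into x ≡ 0 (mod 17): 285·t ≡ 0 − 174 = -174 (mod 17).
    Reduce coefficients mod 17: 13·t ≡ 13 (mod 17).
    The inverse of 13 mod 17 is 4 (since 13·4 = 52 = 3·17 + 1), so t ≡ 4·13 = 52 ≡ 1 (mod 17).
    Then x = 174 + 285·1 = 459, valid modulo lcm(285, 17) = 4845: x ≡ 459 (mod 4845).
  Combine with x ≡ 3 (mod 11); new modulus lcm = 53295.
    Write x = 459 + 4845·t and substitute into x ≡ 3 (mod 11): 4845·t ≡ 3 − 459 = -456 (mod 11).
    Reduce coefficients mod 11: 5·t ≡ 6 (mod 11).
    The inverse of 5 mod 11 is 9 (since 5·9 = 45 = 4·11 + 1), so t ≡ 9·6 = 54 ≡ 10 (mod 11).
    Then x = 459 + 4845·10 = 48909, valid modulo lcm(4845, 11) = 53295: x ≡ 48909 (mod 53295).
Verify against each original: 48909 mod 19 = 3, 48909 mod 5 = 4, 48909 mod 3 = 0, 48909 mod 17 = 0, 48909 mod 11 = 3.

x ≡ 48909 (mod 53295).


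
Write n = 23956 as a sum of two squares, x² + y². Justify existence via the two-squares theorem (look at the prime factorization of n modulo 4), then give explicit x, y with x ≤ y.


Step 1: Factor n = 23956 = 2^2 · 53 · 113.
Step 2: Check the mod-4 condition on each prime factor: 2 = 2 (special); 53 ≡ 1 (mod 4), exponent 1; 113 ≡ 1 (mod 4), exponent 1.
All primes ≡ 3 (mod 4) appear to even exponent (or don't appear), so by the two-squares theorem n IS expressible as a sum of two squares.
Step 3: Build a representation. Group n = k² · m with k = 2 and m = 53 · 113 = 5989 (a product of primes ≡ 1 (mod 4)); a representation of m scales to one of n via (k·x)² + (k·y)² = k²(x² + y²). Each prime p ≡ 1 (mod 4) is itself a sum of two squares; find a² by testing p − a² for a perfect square:
  53: 53 − 1² = 52, 53 − 2² = 49 = 7² ⇒ 53 = 2² + 7².
  113: 113 − 1² = 112, 113 − 2² = 109, 113 − 3² = 104, 113 − 4² = 97, 113 − 5² = 88, 113 − 6² = 77, 113 − 7² = 64 = 8² ⇒ 113 = 7² + 8².
  Combine using the Brahmagupta–Fibonacci identity (a² + b²)(c² + d²) = (ac − bd)² + (ad + bc)² = (ac + bd)² + (ad − bc)²:
  53 · 113 = 5989: from (2² + 7²)(7² + 8²), take (2·7 − 7·8, 2·8 + 7·7) = (14 − 56, 16 + 49) = (-42, 65); dropping signs (only squares matter) gives (42, 65); check 42² + 65² = 1764 + 4225 = 5989 ✓.
  Scale by k = 2: (2·42, 2·65) = (84, 130).
Step 4: Order so x ≤ y and verify: 84² + 130² = 7056 + 16900 = 23956 = n. ✓

n = 23956 = 84² + 130² (one valid representation with x ≤ y).


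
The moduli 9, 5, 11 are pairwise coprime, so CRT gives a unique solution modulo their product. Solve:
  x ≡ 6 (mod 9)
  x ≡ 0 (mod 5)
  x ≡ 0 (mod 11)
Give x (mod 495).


Moduli 9, 5, 11 are pairwise coprime; by CRT there is a unique solution modulo M = 9 · 5 · 11 = 495.
Solve pairwise, accumulating the modulus:
  Start with x ≡ 6 (mod 9).
  Combine with x ≡ 0 (mod 5): since gcd(9, 5) = 1, we get a unique residue mod 45.
    Write x = 6 + 9·t and substitute into x ≡ 0 (mod 5): 9·t ≡ 0 − 6 = -6 (mod 5).
    Reduce coefficients mod 5: 4·t ≡ 4 (mod 5).
    The inverse of 4 mod 5 is 4 (since 4·4 = 16 = 3·5 + 1), so t ≡ 4·4 = 16 ≡ 1 (mod 5).
    Then x = 6 + 9·1 = 15, valid modulo lcm(9, 5) = 45: x ≡ 15 (mod 45).
  Combine with x ≡ 0 (mod 11): since gcd(45, 11) = 1, we get a unique residue mod 495.
    Write x = 15 + 45·t and substitute into x ≡ 0 (mod 11): 45·t ≡ 0 − 15 = -15 (mod 11).
    Reduce coefficients mod 11: 1·t ≡ 7 (mod 11).
    So t ≡ 7 (mod 11).
    Then x = 15 + 45·7 = 330, valid modulo lcm(45, 11) = 495: x ≡ 330 (mod 495).
Verify: 330 mod 9 = 6 ✓, 330 mod 5 = 0 ✓, 330 mod 11 = 0 ✓.

x ≡ 330 (mod 495).


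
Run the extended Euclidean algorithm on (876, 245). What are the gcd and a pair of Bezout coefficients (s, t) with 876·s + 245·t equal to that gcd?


Euclidean algorithm on (876, 245) — divide until remainder is 0:
  876 = 3 · 245 + 141
  245 = 1 · 141 + 104
  141 = 1 · 104 + 37
  104 = 2 · 37 + 30
  37 = 1 · 30 + 7
  30 = 4 · 7 + 2
  7 = 3 · 2 + 1
  2 = 2 · 1 + 0
gcd(876, 245) = 1.
Track Bezout coefficients alongside the remainders: start with r₀ = 876 = a·1 + b·0 (s = 1, t = 0) and r₁ = 245 = a·0 + b·1 (s = 0, t = 1); each new remainder r_{k+1} = r_{k-1} − q_k·r_k inherits s_{k+1} = s_{k-1} − q_k·s_k, t_{k+1} = t_{k-1} − q_k·t_k, so r_k = a·s_k + b·t_k at every step:
  q = 3: r = 141, s = 1 − 3·0 = 1, t = 0 − 3·1 = -3  (check: 876·1 + 245·(-3) = 141)
  q = 1: r = 104, s = 0 − 1·1 = -1, t = 1 − 1·(-3) = 4  (check: 876·(-1) + 245·4 = 104)
  q = 1: r = 37, s = 1 − 1·(-1) = 2, t = -3 − 1·4 = -7  (check: 876·2 + 245·(-7) = 37)
  q = 2: r = 30, s = -1 − 2·2 = -5, t = 4 − 2·(-7) = 18  (check: 876·(-5) + 245·18 = 30)
  q = 1: r = 7, s = 2 − 1·(-5) = 7, t = -7 − 1·18 = -25  (check: 876·7 + 245·(-25) = 7)
  q = 4: r = 2, s = -5 − 4·7 = -33, t = 18 − 4·(-25) = 118  (check: 876·(-33) + 245·118 = 2)
  q = 3: r = 1, s = 7 − 3·(-33) = 106, t = -25 − 3·118 = -379  (check: 876·106 + 245·(-379) = 1)
The row with r = 1 (the gcd) gives the Bezout coefficients s = 106, t = -379.
Result: 876 · (106) + 245 · (-379) = 1.

gcd(876, 245) = 1; s = 106, t = -379 (check: 876·106 + 245·(-379) = 1).


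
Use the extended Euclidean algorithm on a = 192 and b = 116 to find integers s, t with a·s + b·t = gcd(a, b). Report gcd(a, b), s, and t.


Euclidean algorithm on (192, 116) — divide until remainder is 0:
  192 = 1 · 116 + 76
  116 = 1 · 76 + 40
  76 = 1 · 40 + 36
  40 = 1 · 36 + 4
  36 = 9 · 4 + 0
gcd(192, 116) = 4.
Track Bezout coefficients alongside the remainders: start with r₀ = 192 = a·1 + b·0 (s = 1, t = 0) and r₁ = 116 = a·0 + b·1 (s = 0, t = 1); each new remainder r_{k+1} = r_{k-1} − q_k·r_k inherits s_{k+1} = s_{k-1} − q_k·s_k, t_{k+1} = t_{k-1} − q_k·t_k, so r_k = a·s_k + b·t_k at every step:
  q = 1: r = 76, s = 1 − 1·0 = 1, t = 0 − 1·1 = -1  (check: 192·1 + 116·(-1) = 76)
  q = 1: r = 40, s = 0 − 1·1 = -1, t = 1 − 1·(-1) = 2  (check: 192·(-1) + 116·2 = 40)
  q = 1: r = 36, s = 1 − 1·(-1) = 2, t = -1 − 1·2 = -3  (check: 192·2 + 116·(-3) = 36)
  q = 1: r = 4, s = -1 − 1·2 = -3, t = 2 − 1·(-3) = 5  (check: 192·(-3) + 116·5 = 4)
The row with r = 4 (the gcd) gives the Bezout coefficients s = -3, t = 5.
Result: 192 · (-3) + 116 · (5) = 4.

gcd(192, 116) = 4; s = -3, t = 5 (check: 192·(-3) + 116·5 = 4).


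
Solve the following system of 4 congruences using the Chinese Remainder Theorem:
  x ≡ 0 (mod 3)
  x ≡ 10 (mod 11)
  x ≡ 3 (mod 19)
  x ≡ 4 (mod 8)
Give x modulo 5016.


Product of moduli M = 3 · 11 · 19 · 8 = 5016.
Merge one congruence at a time:
  Start: x ≡ 0 (mod 3).
  Combine with x ≡ 10 (mod 11); new modulus lcm = 33.
    Write x = 0 + 3·t and substitute into x ≡ 10 (mod 11): 3·t ≡ 10 − 0 = 10 (mod 11).
    The inverse of 3 mod 11 is 4 (since 3·4 = 12 = 1·11 + 1), so t ≡ 4·10 = 40 ≡ 7 (mod 11).
    Then x = 0 + 3·7 = 21, valid modulo lcm(3, 11) = 33: x ≡ 21 (mod 33).
  Combine with x ≡ 3 (mod 19); new modulus lcm = 627.
    Write x = 21 + 33·t and substitute into x ≡ 3 (mod 19): 33·t ≡ 3 − 21 = -18 (mod 19).
    Reduce coefficients mod 19: 14·t ≡ 1 (mod 19).
    The inverse of 14 mod 19 is 15 (since 14·15 = 210 = 11·19 + 1), so t ≡ 15·1 = 15 ≡ 15 (mod 19).
    Then x = 21 + 33·15 = 516, valid modulo lcm(33, 19) = 627: x ≡ 516 (mod 627).
  Combine with x ≡ 4 (mod 8); new modulus lcm = 5016.
    Write x = 516 + 627·t and substitute into x ≡ 4 (mod 8): 627·t ≡ 4 − 516 = -512 (mod 8).
    Reduce coefficients mod 8: 3·t ≡ 0 (mod 8).
    The inverse of 3 mod 8 is 3 (since 3·3 = 9 = 1·8 + 1), so t ≡ 3·0 = 0 ≡ 0 (mod 8).
    Then x = 516 + 627·0 = 516, valid modulo lcm(627, 8) = 5016: x ≡ 516 (mod 5016).
Verify against each original: 516 mod 3 = 0, 516 mod 11 = 10, 516 mod 19 = 3, 516 mod 8 = 4.

x ≡ 516 (mod 5016).


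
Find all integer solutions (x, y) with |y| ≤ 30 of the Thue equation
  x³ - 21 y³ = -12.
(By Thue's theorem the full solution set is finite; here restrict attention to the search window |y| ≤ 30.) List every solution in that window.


The equation is x³ - 21y³ = -12. For fixed y, x³ = 21·y³ − 12, so a solution requires the RHS to be a perfect cube.
Strategy: iterate y from -30 to 30, compute RHS = 21·y³ − 12, and check whether it is a (positive or negative) perfect cube.
Check small values of y:
  y = 0: RHS = -12 is not a perfect cube.
  y = 1: RHS = 9 is not a perfect cube.
  y = -1: RHS = -33 is not a perfect cube.
  y = 2: RHS = 156 is not a perfect cube.
  y = -2: RHS = -180 is not a perfect cube.
  y = 3: RHS = 555 is not a perfect cube.
  y = -3: RHS = -579 is not a perfect cube.
Continuing the search up to |y| = 30 finds no solutions either.
No (x, y) in the scanned range satisfies the equation.

No integer solutions with |y| ≤ 30.


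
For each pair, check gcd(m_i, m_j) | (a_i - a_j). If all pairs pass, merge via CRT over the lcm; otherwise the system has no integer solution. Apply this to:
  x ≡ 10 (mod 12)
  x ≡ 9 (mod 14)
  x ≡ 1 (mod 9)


Moduli 12, 14, 9 are not pairwise coprime, so CRT works modulo lcm(m_i) when all pairwise compatibility conditions hold.
Pairwise compatibility: gcd(m_i, m_j) must divide a_i - a_j for every pair.
Merge one congruence at a time:
  Start: x ≡ 10 (mod 12).
  Combine with x ≡ 9 (mod 14): gcd(12, 14) = 2, and 9 - 10 = -1 is NOT divisible by 2.
    ⇒ system is inconsistent (no integer solution).

No solution (the system is inconsistent).


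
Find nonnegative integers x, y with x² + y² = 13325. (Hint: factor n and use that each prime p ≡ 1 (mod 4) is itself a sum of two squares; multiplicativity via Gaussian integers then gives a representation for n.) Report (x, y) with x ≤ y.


Step 1: Factor n = 13325 = 5^2 · 13 · 41.
Step 2: Check the mod-4 condition on each prime factor: 5 ≡ 1 (mod 4), exponent 2; 13 ≡ 1 (mod 4), exponent 1; 41 ≡ 1 (mod 4), exponent 1.
All primes ≡ 3 (mod 4) appear to even exponent (or don't appear), so by the two-squares theorem n IS expressible as a sum of two squares.
Step 3: Build a representation. Group n = k² · m with k = 5 and m = 13 · 41 = 533 (a product of primes ≡ 1 (mod 4)); a representation of m scales to one of n via (k·x)² + (k·y)² = k²(x² + y²). Each prime p ≡ 1 (mod 4) is itself a sum of two squares; find a² by testing p − a² for a perfect square:
  13: 13 − 1² = 12, 13 − 2² = 9 = 3² ⇒ 13 = 2² + 3².
  41: 41 − 1² = 40, 41 − 2² = 37, 41 − 3² = 32, 41 − 4² = 25 = 5² ⇒ 41 = 4² + 5².
  Combine using the Brahmagupta–Fibonacci identity (a² + b²)(c² + d²) = (ac − bd)² + (ad + bc)² = (ac + bd)² + (ad − bc)²:
  13 · 41 = 533: from (2² + 3²)(4² + 5²), take (2·4 − 3·5, 2·5 + 3·4) = (8 − 15, 10 + 12) = (-7, 22); dropping signs (only squares matter) gives (7, 22); check 7² + 22² = 49 + 484 = 533 ✓.
  Scale by k = 5: (5·7, 5·22) = (35, 110).
Step 4: Order so x ≤ y and verify: 35² + 110² = 1225 + 12100 = 13325 = n. ✓

n = 13325 = 35² + 110² (one valid representation with x ≤ y).


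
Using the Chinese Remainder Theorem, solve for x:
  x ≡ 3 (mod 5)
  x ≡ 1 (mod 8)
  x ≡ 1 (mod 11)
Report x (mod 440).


Moduli 5, 8, 11 are pairwise coprime; by CRT there is a unique solution modulo M = 5 · 8 · 11 = 440.
Solve pairwise, accumulating the modulus:
  Start with x ≡ 3 (mod 5).
  Combine with x ≡ 1 (mod 8): since gcd(5, 8) = 1, we get a unique residue mod 40.
    Write x = 3 + 5·t and substitute into x ≡ 1 (mod 8): 5·t ≡ 1 − 3 = -2 (mod 8).
    Reduce coefficients mod 8: 5·t ≡ 6 (mod 8).
    The inverse of 5 mod 8 is 5 (since 5·5 = 25 = 3·8 + 1), so t ≡ 5·6 = 30 ≡ 6 (mod 8).
    Then x = 3 + 5·6 = 33, valid modulo lcm(5, 8) = 40: x ≡ 33 (mod 40).
  Combine with x ≡ 1 (mod 11): since gcd(40, 11) = 1, we get a unique residue mod 440.
    Write x = 33 + 40·t and substitute into x ≡ 1 (mod 11): 40·t ≡ 1 − 33 = -32 (mod 11).
    Reduce coefficients mod 11: 7·t ≡ 1 (mod 11).
    The inverse of 7 mod 11 is 8 (since 7·8 = 56 = 5·11 + 1), so t ≡ 8·1 = 8 ≡ 8 (mod 11).
    Then x = 33 + 40·8 = 353, valid modulo lcm(40, 11) = 440: x ≡ 353 (mod 440).
Verify: 353 mod 5 = 3 ✓, 353 mod 8 = 1 ✓, 353 mod 11 = 1 ✓.

x ≡ 353 (mod 440).


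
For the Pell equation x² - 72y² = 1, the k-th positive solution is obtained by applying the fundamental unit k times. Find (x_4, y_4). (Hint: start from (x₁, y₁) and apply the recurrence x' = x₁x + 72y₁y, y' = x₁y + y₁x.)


Step 1: Find the fundamental solution (x₁, y₁) of x² - 72y² = 1.
  Expand √72 as a continued fraction. a₀ = ⌊√72⌋ = 8; iterate m_{k+1} = d_k·a_k − m_k, d_{k+1} = (72 − m_{k+1}²)/d_k, a_{k+1} = ⌊(a₀ + m_{k+1})/d_{k+1}⌋ (starting m₀ = 0, d₀ = 1), with convergents p_k = a_k·p_{k-1} + p_{k-2}, q_k = a_k·q_{k-1} + q_{k-2} (p₋₁ = 1, q₋₁ = 0):
  k = 0: a₀ = 8; p₀/q₀ = 8/1; p₀² − 72·q₀² = 64 − 72 = -8.
  k = 1: m = 8, d = 8, a = ⌊(8 + 8)/8⌋ = 2; p/q = (2·8 + 1)/(2·1 + 0) = 17/2; p² − 72·q² = 289 − 288 = 1.
  The first convergent with p² − 72·q² = 1 gives the fundamental solution (x₁, y₁) = (17, 2).
Step 2: Apply the recurrence (x_{n+1}, y_{n+1}) = (x₁x_n + 72y₁y_n, x₁y_n + y₁x_n) repeatedly.
  From (x_1, y_1) = (17, 2): x_2 = 17·17 + 72·2·2 = 577; y_2 = 17·2 + 2·17 = 68.
  From (x_2, y_2) = (577, 68): x_3 = 17·577 + 72·2·68 = 19601; y_3 = 17·68 + 2·577 = 2310.
  From (x_3, y_3) = (19601, 2310): x_4 = 17·19601 + 72·2·2310 = 665857; y_4 = 17·2310 + 2·19601 = 78472.
Step 3: Verify x_4² - 72·y_4² = 443365544449 - 443365544448 = 1 (should be 1). ✓

(x_1, y_1) = (17, 2); (x_4, y_4) = (665857, 78472).


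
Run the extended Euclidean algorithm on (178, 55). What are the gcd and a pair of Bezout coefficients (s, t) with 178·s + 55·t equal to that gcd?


Euclidean algorithm on (178, 55) — divide until remainder is 0:
  178 = 3 · 55 + 13
  55 = 4 · 13 + 3
  13 = 4 · 3 + 1
  3 = 3 · 1 + 0
gcd(178, 55) = 1.
Track Bezout coefficients alongside the remainders: start with r₀ = 178 = a·1 + b·0 (s = 1, t = 0) and r₁ = 55 = a·0 + b·1 (s = 0, t = 1); each new remainder r_{k+1} = r_{k-1} − q_k·r_k inherits s_{k+1} = s_{k-1} − q_k·s_k, t_{k+1} = t_{k-1} − q_k·t_k, so r_k = a·s_k + b·t_k at every step:
  q = 3: r = 13, s = 1 − 3·0 = 1, t = 0 − 3·1 = -3  (check: 178·1 + 55·(-3) = 13)
  q = 4: r = 3, s = 0 − 4·1 = -4, t = 1 − 4·(-3) = 13  (check: 178·(-4) + 55·13 = 3)
  q = 4: r = 1, s = 1 − 4·(-4) = 17, t = -3 − 4·13 = -55  (check: 178·17 + 55·(-55) = 1)
The row with r = 1 (the gcd) gives the Bezout coefficients s = 17, t = -55.
Result: 178 · (17) + 55 · (-55) = 1.

gcd(178, 55) = 1; s = 17, t = -55 (check: 178·17 + 55·(-55) = 1).


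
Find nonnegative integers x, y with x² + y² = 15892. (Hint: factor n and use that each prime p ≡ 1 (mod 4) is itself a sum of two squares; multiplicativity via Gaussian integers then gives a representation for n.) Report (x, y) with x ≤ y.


Step 1: Factor n = 15892 = 2^2 · 29 · 137.
Step 2: Check the mod-4 condition on each prime factor: 2 = 2 (special); 29 ≡ 1 (mod 4), exponent 1; 137 ≡ 1 (mod 4), exponent 1.
All primes ≡ 3 (mod 4) appear to even exponent (or don't appear), so by the two-squares theorem n IS expressible as a sum of two squares.
Step 3: Build a representation. Group n = k² · m with k = 2 and m = 29 · 137 = 3973 (a product of primes ≡ 1 (mod 4)); a representation of m scales to one of n via (k·x)² + (k·y)² = k²(x² + y²). Each prime p ≡ 1 (mod 4) is itself a sum of two squares; find a² by testing p − a² for a perfect square:
  29: 29 − 1² = 28, 29 − 2² = 25 = 5² ⇒ 29 = 2² + 5².
  137: 137 − 1² = 136, 137 − 2² = 133, 137 − 3² = 128, 137 − 4² = 121 = 11² ⇒ 137 = 4² + 11².
  Combine using the Brahmagupta–Fibonacci identity (a² + b²)(c² + d²) = (ac − bd)² + (ad + bc)² = (ac + bd)² + (ad − bc)²:
  29 · 137 = 3973: from (2² + 5²)(4² + 11²), take (2·4 − 5·11, 2·11 + 5·4) = (8 − 55, 22 + 20) = (-47, 42); dropping signs (only squares matter) gives (47, 42); check 47² + 42² = 2209 + 1764 = 3973 ✓.
  Scale by k = 2: (2·47, 2·42) = (94, 84).
Step 4: Order so x ≤ y and verify: 84² + 94² = 7056 + 8836 = 15892 = n. ✓

n = 15892 = 84² + 94² (one valid representation with x ≤ y).


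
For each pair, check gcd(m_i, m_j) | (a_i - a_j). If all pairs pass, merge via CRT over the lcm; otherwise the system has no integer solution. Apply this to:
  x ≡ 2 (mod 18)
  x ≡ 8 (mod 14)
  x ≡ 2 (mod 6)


Moduli 18, 14, 6 are not pairwise coprime, so CRT works modulo lcm(m_i) when all pairwise compatibility conditions hold.
Pairwise compatibility: gcd(m_i, m_j) must divide a_i - a_j for every pair.
Merge one congruence at a time:
  Start: x ≡ 2 (mod 18).
  Combine with x ≡ 8 (mod 14): gcd(18, 14) = 2; 8 - 2 = 6, which IS divisible by 2, so compatible.
    Write x = 2 + 18·t and substitute into x ≡ 8 (mod 14): 18·t ≡ 8 − 2 = 6 (mod 14).
    Divide the congruence (and modulus) by g = 2: 9·t ≡ 3 (mod 7).
    Reduce coefficients mod 7: 2·t ≡ 3 (mod 7).
    The inverse of 2 mod 7 is 4 (since 2·4 = 8 = 1·7 + 1), so t ≡ 4·3 = 12 ≡ 5 (mod 7).
    Then x = 2 + 18·5 = 92, valid modulo lcm(18, 14) = 126: x ≡ 92 (mod 126).
  Combine with x ≡ 2 (mod 6): gcd(126, 6) = 6; 2 - 92 = -90, which IS divisible by 6, so compatible.
    Write x = 92 + 126·t and substitute into x ≡ 2 (mod 6): 126·t ≡ 2 − 92 = -90 (mod 6).
    Divide the congruence (and modulus) by g = 6: 21·t ≡ -15 (mod 1).
    Modulo 1 every t works; take t = 0.
    Then x = 92 + 126·0 = 92, valid modulo lcm(126, 6) = 126: x ≡ 92 (mod 126).
Verify: 92 mod 18 = 2, 92 mod 14 = 8, 92 mod 6 = 2.

x ≡ 92 (mod 126).


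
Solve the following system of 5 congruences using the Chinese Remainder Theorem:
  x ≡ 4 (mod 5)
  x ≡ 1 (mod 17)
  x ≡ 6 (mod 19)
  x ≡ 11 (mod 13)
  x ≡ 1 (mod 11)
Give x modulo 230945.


Product of moduli M = 5 · 17 · 19 · 13 · 11 = 230945.
Merge one congruence at a time:
  Start: x ≡ 4 (mod 5).
  Combine with x ≡ 1 (mod 17); new modulus lcm = 85.
    Write x = 4 + 5·t and substitute into x ≡ 1 (mod 17): 5·t ≡ 1 − 4 = -3 (mod 17).
    Reduce coefficients mod 17: 5·t ≡ 14 (mod 17).
    The inverse of 5 mod 17 is 7 (since 5·7 = 35 = 2·17 + 1), so t ≡ 7·14 = 98 ≡ 13 (mod 17).
    Then x = 4 + 5·13 = 69, valid modulo lcm(5, 17) = 85: x ≡ 69 (mod 85).
  Combine with x ≡ 6 (mod 19); new modulus lcm = 1615.
    Write x = 69 + 85·t and substitute into x ≡ 6 (mod 19): 85·t ≡ 6 − 69 = -63 (mod 19).
    Reduce coefficients mod 19: 9·t ≡ 13 (mod 19).
    The inverse of 9 mod 19 is 17 (since 9·17 = 153 = 8·19 + 1), so t ≡ 17·13 = 221 ≡ 12 (mod 19).
    Then x = 69 + 85·12 = 1089, valid modulo lcm(85, 19) = 1615: x ≡ 1089 (mod 1615).
  Combine with x ≡ 11 (mod 13); new modulus lcm = 20995.
    Write x = 1089 + 1615·t and substitute into x ≡ 11 (mod 13): 1615·t ≡ 11 − 1089 = -1078 (mod 13).
    Reduce coefficients mod 13: 3·t ≡ 1 (mod 13).
    The inverse of 3 mod 13 is 9 (since 3·9 = 27 = 2·13 + 1), so t ≡ 9·1 = 9 ≡ 9 (mod 13).
    Then x = 1089 + 1615·9 = 15624, valid modulo lcm(1615, 13) = 20995: x ≡ 15624 (mod 20995).
  Combine with x ≡ 1 (mod 11); new modulus lcm = 230945.
    Write x = 15624 + 20995·t and substitute into x ≡ 1 (mod 11): 20995·t ≡ 1 − 15624 = -15623 (mod 11).
    Reduce coefficients mod 11: 7·t ≡ 8 (mod 11).
    The inverse of 7 mod 11 is 8 (since 7·8 = 56 = 5·11 + 1), so t ≡ 8·8 = 64 ≡ 9 (mod 11).
    Then x = 15624 + 20995·9 = 204579, valid modulo lcm(20995, 11) = 230945: x ≡ 204579 (mod 230945).
Verify against each original: 204579 mod 5 = 4, 204579 mod 17 = 1, 204579 mod 19 = 6, 204579 mod 13 = 11, 204579 mod 11 = 1.

x ≡ 204579 (mod 230945).


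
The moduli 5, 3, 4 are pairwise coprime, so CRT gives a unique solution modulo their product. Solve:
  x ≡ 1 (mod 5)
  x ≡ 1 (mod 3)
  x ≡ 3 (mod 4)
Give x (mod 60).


Moduli 5, 3, 4 are pairwise coprime; by CRT there is a unique solution modulo M = 5 · 3 · 4 = 60.
Solve pairwise, accumulating the modulus:
  Start with x ≡ 1 (mod 5).
  Combine with x ≡ 1 (mod 3): since gcd(5, 3) = 1, we get a unique residue mod 15.
    Write x = 1 + 5·t and substitute into x ≡ 1 (mod 3): 5·t ≡ 1 − 1 = 0 (mod 3).
    Reduce coefficients mod 3: 2·t ≡ 0 (mod 3).
    The inverse of 2 mod 3 is 2 (since 2·2 = 4 = 1·3 + 1), so t ≡ 2·0 = 0 ≡ 0 (mod 3).
    Then x = 1 + 5·0 = 1, valid modulo lcm(5, 3) = 15: x ≡ 1 (mod 15).
  Combine with x ≡ 3 (mod 4): since gcd(15, 4) = 1, we get a unique residue mod 60.
    Write x = 1 + 15·t and substitute into x ≡ 3 (mod 4): 15·t ≡ 3 − 1 = 2 (mod 4).
    Reduce coefficients mod 4: 3·t ≡ 2 (mod 4).
    The inverse of 3 mod 4 is 3 (since 3·3 = 9 = 2·4 + 1), so t ≡ 3·2 = 6 ≡ 2 (mod 4).
    Then x = 1 + 15·2 = 31, valid modulo lcm(15, 4) = 60: x ≡ 31 (mod 60).
Verify: 31 mod 5 = 1 ✓, 31 mod 3 = 1 ✓, 31 mod 4 = 3 ✓.

x ≡ 31 (mod 60).


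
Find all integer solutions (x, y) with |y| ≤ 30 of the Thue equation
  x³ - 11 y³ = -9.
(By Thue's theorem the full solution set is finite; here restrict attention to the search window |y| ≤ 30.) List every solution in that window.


The equation is x³ - 11y³ = -9. For fixed y, x³ = 11·y³ − 9, so a solution requires the RHS to be a perfect cube.
Strategy: iterate y from -30 to 30, compute RHS = 11·y³ − 9, and check whether it is a (positive or negative) perfect cube.
Check small values of y:
  y = 0: RHS = -9 is not a perfect cube.
  y = 1: RHS = 2 is not a perfect cube.
  y = -1: RHS = -20 is not a perfect cube.
  y = 2: RHS = 79 is not a perfect cube.
  y = -2: RHS = -97 is not a perfect cube.
  y = 3: RHS = 288 is not a perfect cube.
  y = -3: RHS = -306 is not a perfect cube.
Continuing the search up to |y| = 30 finds no solutions either.
No (x, y) in the scanned range satisfies the equation.

No integer solutions with |y| ≤ 30.


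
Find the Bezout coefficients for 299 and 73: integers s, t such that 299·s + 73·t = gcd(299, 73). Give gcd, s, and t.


Euclidean algorithm on (299, 73) — divide until remainder is 0:
  299 = 4 · 73 + 7
  73 = 10 · 7 + 3
  7 = 2 · 3 + 1
  3 = 3 · 1 + 0
gcd(299, 73) = 1.
Track Bezout coefficients alongside the remainders: start with r₀ = 299 = a·1 + b·0 (s = 1, t = 0) and r₁ = 73 = a·0 + b·1 (s = 0, t = 1); each new remainder r_{k+1} = r_{k-1} − q_k·r_k inherits s_{k+1} = s_{k-1} − q_k·s_k, t_{k+1} = t_{k-1} − q_k·t_k, so r_k = a·s_k + b·t_k at every step:
  q = 4: r = 7, s = 1 − 4·0 = 1, t = 0 − 4·1 = -4  (check: 299·1 + 73·(-4) = 7)
  q = 10: r = 3, s = 0 − 10·1 = -10, t = 1 − 10·(-4) = 41  (check: 299·(-10) + 73·41 = 3)
  q = 2: r = 1, s = 1 − 2·(-10) = 21, t = -4 − 2·41 = -86  (check: 299·21 + 73·(-86) = 1)
The row with r = 1 (the gcd) gives the Bezout coefficients s = 21, t = -86.
Result: 299 · (21) + 73 · (-86) = 1.

gcd(299, 73) = 1; s = 21, t = -86 (check: 299·21 + 73·(-86) = 1).


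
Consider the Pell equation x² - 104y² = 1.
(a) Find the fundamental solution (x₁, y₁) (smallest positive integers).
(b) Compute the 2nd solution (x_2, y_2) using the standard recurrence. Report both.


Step 1: Find the fundamental solution (x₁, y₁) of x² - 104y² = 1.
  Expand √104 as a continued fraction. a₀ = ⌊√104⌋ = 10; iterate m_{k+1} = d_k·a_k − m_k, d_{k+1} = (104 − m_{k+1}²)/d_k, a_{k+1} = ⌊(a₀ + m_{k+1})/d_{k+1}⌋ (starting m₀ = 0, d₀ = 1), with convergents p_k = a_k·p_{k-1} + p_{k-2}, q_k = a_k·q_{k-1} + q_{k-2} (p₋₁ = 1, q₋₁ = 0):
  k = 0: a₀ = 10; p₀/q₀ = 10/1; p₀² − 104·q₀² = 100 − 104 = -4.
  k = 1: m = 10, d = 4, a = ⌊(10 + 10)/4⌋ = 5; p/q = (5·10 + 1)/(5·1 + 0) = 51/5; p² − 104·q² = 2601 − 2600 = 1.
  The first convergent with p² − 104·q² = 1 gives the fundamental solution (x₁, y₁) = (51, 5).
Step 2: Apply the recurrence (x_{n+1}, y_{n+1}) = (x₁x_n + 104y₁y_n, x₁y_n + y₁x_n) repeatedly.
  From (x_1, y_1) = (51, 5): x_2 = 51·51 + 104·5·5 = 5201; y_2 = 51·5 + 5·51 = 510.
Step 3: Verify x_2² - 104·y_2² = 27050401 - 27050400 = 1 (should be 1). ✓

(x_1, y_1) = (51, 5); (x_2, y_2) = (5201, 510).


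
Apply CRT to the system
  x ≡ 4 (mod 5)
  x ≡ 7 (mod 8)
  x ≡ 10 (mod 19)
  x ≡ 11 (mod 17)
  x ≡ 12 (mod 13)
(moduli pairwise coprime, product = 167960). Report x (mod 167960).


Product of moduli M = 5 · 8 · 19 · 17 · 13 = 167960.
Merge one congruence at a time:
  Start: x ≡ 4 (mod 5).
  Combine with x ≡ 7 (mod 8); new modulus lcm = 40.
    Write x = 4 + 5·t and substitute into x ≡ 7 (mod 8): 5·t ≡ 7 − 4 = 3 (mod 8).
    The inverse of 5 mod 8 is 5 (since 5·5 = 25 = 3·8 + 1), so t ≡ 5·3 = 15 ≡ 7 (mod 8).
    Then x = 4 + 5·7 = 39, valid modulo lcm(5, 8) = 40: x ≡ 39 (mod 40).
  Combine with x ≡ 10 (mod 19); new modulus lcm = 760.
    Write x = 39 + 40·t and substitute into x ≡ 10 (mod 19): 40·t ≡ 10 − 39 = -29 (mod 19).
    Reduce coefficients mod 19: 2·t ≡ 9 (mod 19).
    The inverse of 2 mod 19 is 10 (since 2·10 = 20 = 1·19 + 1), so t ≡ 10·9 = 90 ≡ 14 (mod 19).
    Then x = 39 + 40·14 = 599, valid modulo lcm(40, 19) = 760: x ≡ 599 (mod 760).
  Combine with x ≡ 11 (mod 17); new modulus lcm = 12920.
    Write x = 599 + 760·t and substitute into x ≡ 11 (mod 17): 760·t ≡ 11 − 599 = -588 (mod 17).
    Reduce coefficients mod 17: 12·t ≡ 7 (mod 17).
    The inverse of 12 mod 17 is 10 (since 12·10 = 120 = 7·17 + 1), so t ≡ 10·7 = 70 ≡ 2 (mod 17).
    Then x = 599 + 760·2 = 2119, valid modulo lcm(760, 17) = 12920: x ≡ 2119 (mod 12920).
  Combine with x ≡ 12 (mod 13); new modulus lcm = 167960.
    Write x = 2119 + 12920·t and substitute into x ≡ 12 (mod 13): 12920·t ≡ 12 − 2119 = -2107 (mod 13).
    Reduce coefficients mod 13: 11·t ≡ 12 (mod 13).
    The inverse of 11 mod 13 is 6 (since 11·6 = 66 = 5·13 + 1), so t ≡ 6·12 = 72 ≡ 7 (mod 13).
    Then x = 2119 + 12920·7 = 92559, valid modulo lcm(12920, 13) = 167960: x ≡ 92559 (mod 167960).
Verify against each original: 92559 mod 5 = 4, 92559 mod 8 = 7, 92559 mod 19 = 10, 92559 mod 17 = 11, 92559 mod 13 = 12.

x ≡ 92559 (mod 167960).


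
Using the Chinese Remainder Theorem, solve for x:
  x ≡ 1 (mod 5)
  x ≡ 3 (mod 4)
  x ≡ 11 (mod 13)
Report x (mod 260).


Moduli 5, 4, 13 are pairwise coprime; by CRT there is a unique solution modulo M = 5 · 4 · 13 = 260.
Solve pairwise, accumulating the modulus:
  Start with x ≡ 1 (mod 5).
  Combine with x ≡ 3 (mod 4): since gcd(5, 4) = 1, we get a unique residue mod 20.
    Write x = 1 + 5·t and substitute into x ≡ 3 (mod 4): 5·t ≡ 3 − 1 = 2 (mod 4).
    Reduce coefficients mod 4: 1·t ≡ 2 (mod 4).
    So t ≡ 2 (mod 4).
    Then x = 1 + 5·2 = 11, valid modulo lcm(5, 4) = 20: x ≡ 11 (mod 20).
  Combine with x ≡ 11 (mod 13): since gcd(20, 13) = 1, we get a unique residue mod 260.
    Write x = 11 + 20·t and substitute into x ≡ 11 (mod 13): 20·t ≡ 11 − 11 = 0 (mod 13).
    Reduce coefficients mod 13: 7·t ≡ 0 (mod 13).
    The inverse of 7 mod 13 is 2 (since 7·2 = 14 = 1·13 + 1), so t ≡ 2·0 = 0 ≡ 0 (mod 13).
    Then x = 11 + 20·0 = 11, valid modulo lcm(20, 13) = 260: x ≡ 11 (mod 260).
Verify: 11 mod 5 = 1 ✓, 11 mod 4 = 3 ✓, 11 mod 13 = 11 ✓.

x ≡ 11 (mod 260).


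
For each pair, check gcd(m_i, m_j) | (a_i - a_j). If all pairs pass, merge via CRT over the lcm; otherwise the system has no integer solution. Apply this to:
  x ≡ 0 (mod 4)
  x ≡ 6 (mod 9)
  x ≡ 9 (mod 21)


Moduli 4, 9, 21 are not pairwise coprime, so CRT works modulo lcm(m_i) when all pairwise compatibility conditions hold.
Pairwise compatibility: gcd(m_i, m_j) must divide a_i - a_j for every pair.
Merge one congruence at a time:
  Start: x ≡ 0 (mod 4).
  Combine with x ≡ 6 (mod 9): gcd(4, 9) = 1; 6 - 0 = 6, which IS divisible by 1, so compatible.
    Write x = 0 + 4·t and substitute into x ≡ 6 (mod 9): 4·t ≡ 6 − 0 = 6 (mod 9).
    The inverse of 4 mod 9 is 7 (since 4·7 = 28 = 3·9 + 1), so t ≡ 7·6 = 42 ≡ 6 (mod 9).
    Then x = 0 + 4·6 = 24, valid modulo lcm(4, 9) = 36: x ≡ 24 (mod 36).
  Combine with x ≡ 9 (mod 21): gcd(36, 21) = 3; 9 - 24 = -15, which IS divisible by 3, so compatible.
    Write x = 24 + 36·t and substitute into x ≡ 9 (mod 21): 36·t ≡ 9 − 24 = -15 (mod 21).
    Divide the congruence (and modulus) by g = 3: 12·t ≡ -5 (mod 7).
    Reduce coefficients mod 7: 5·t ≡ 2 (mod 7).
    The inverse of 5 mod 7 is 3 (since 5·3 = 15 = 2·7 + 1), so t ≡ 3·2 = 6 ≡ 6 (mod 7).
    Then x = 24 + 36·6 = 240, valid modulo lcm(36, 21) = 252: x ≡ 240 (mod 252).
Verify: 240 mod 4 = 0, 240 mod 9 = 6, 240 mod 21 = 9.

x ≡ 240 (mod 252).


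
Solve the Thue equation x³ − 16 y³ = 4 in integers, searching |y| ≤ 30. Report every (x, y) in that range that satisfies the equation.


The equation is x³ - 16y³ = 4. For fixed y, x³ = 16·y³ + 4, so a solution requires the RHS to be a perfect cube.
Strategy: iterate y from -30 to 30, compute RHS = 16·y³ + 4, and check whether it is a (positive or negative) perfect cube.
Check small values of y:
  y = 0: RHS = 4 is not a perfect cube.
  y = 1: RHS = 20 is not a perfect cube.
  y = -1: RHS = -12 is not a perfect cube.
  y = 2: RHS = 132 is not a perfect cube.
  y = -2: RHS = -124 is not a perfect cube.
  y = 3: RHS = 436 is not a perfect cube.
  y = -3: RHS = -428 is not a perfect cube.
Continuing the search up to |y| = 30 finds no solutions either.
No (x, y) in the scanned range satisfies the equation.

No integer solutions with |y| ≤ 30.


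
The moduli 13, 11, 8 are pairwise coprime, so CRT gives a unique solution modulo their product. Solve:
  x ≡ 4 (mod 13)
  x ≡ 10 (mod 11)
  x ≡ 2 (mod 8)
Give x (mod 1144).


Moduli 13, 11, 8 are pairwise coprime; by CRT there is a unique solution modulo M = 13 · 11 · 8 = 1144.
Solve pairwise, accumulating the modulus:
  Start with x ≡ 4 (mod 13).
  Combine with x ≡ 10 (mod 11): since gcd(13, 11) = 1, we get a unique residue mod 143.
    Write x = 4 + 13·t and substitute into x ≡ 10 (mod 11): 13·t ≡ 10 − 4 = 6 (mod 11).
    Reduce coefficients mod 11: 2·t ≡ 6 (mod 11).
    The inverse of 2 mod 11 is 6 (since 2·6 = 12 = 1·11 + 1), so t ≡ 6·6 = 36 ≡ 3 (mod 11).
    Then x = 4 + 13·3 = 43, valid modulo lcm(13, 11) = 143: x ≡ 43 (mod 143).
  Combine with x ≡ 2 (mod 8): since gcd(143, 8) = 1, we get a unique residue mod 1144.
    Write x = 43 + 143·t and substitute into x ≡ 2 (mod 8): 143·t ≡ 2 − 43 = -41 (mod 8).
    Reduce coefficients mod 8: 7·t ≡ 7 (mod 8).
    The inverse of 7 mod 8 is 7 (since 7·7 = 49 = 6·8 + 1), so t ≡ 7·7 = 49 ≡ 1 (mod 8).
    Then x = 43 + 143·1 = 186, valid modulo lcm(143, 8) = 1144: x ≡ 186 (mod 1144).
Verify: 186 mod 13 = 4 ✓, 186 mod 11 = 10 ✓, 186 mod 8 = 2 ✓.

x ≡ 186 (mod 1144).


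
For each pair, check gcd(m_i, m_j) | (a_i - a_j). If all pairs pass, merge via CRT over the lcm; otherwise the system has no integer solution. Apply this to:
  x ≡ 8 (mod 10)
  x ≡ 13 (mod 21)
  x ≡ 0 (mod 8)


Moduli 10, 21, 8 are not pairwise coprime, so CRT works modulo lcm(m_i) when all pairwise compatibility conditions hold.
Pairwise compatibility: gcd(m_i, m_j) must divide a_i - a_j for every pair.
Merge one congruence at a time:
  Start: x ≡ 8 (mod 10).
  Combine with x ≡ 13 (mod 21): gcd(10, 21) = 1; 13 - 8 = 5, which IS divisible by 1, so compatible.
    Write x = 8 + 10·t and substitute into x ≡ 13 (mod 21): 10·t ≡ 13 − 8 = 5 (mod 21).
    The inverse of 10 mod 21 is 19 (since 10·19 = 190 = 9·21 + 1), so t ≡ 19·5 = 95 ≡ 11 (mod 21).
    Then x = 8 + 10·11 = 118, valid modulo lcm(10, 21) = 210: x ≡ 118 (mod 210).
  Combine with x ≡ 0 (mod 8): gcd(210, 8) = 2; 0 - 118 = -118, which IS divisible by 2, so compatible.
    Write x = 118 + 210·t and substitute into x ≡ 0 (mod 8): 210·t ≡ 0 − 118 = -118 (mod 8).
    Divide the congruence (and modulus) by g = 2: 105·t ≡ -59 (mod 4).
    Reduce coefficients mod 4: 1·t ≡ 1 (mod 4).
    So t ≡ 1 (mod 4).
    Then x = 118 + 210·1 = 328, valid modulo lcm(210, 8) = 840: x ≡ 328 (mod 840).
Verify: 328 mod 10 = 8, 328 mod 21 = 13, 328 mod 8 = 0.

x ≡ 328 (mod 840).


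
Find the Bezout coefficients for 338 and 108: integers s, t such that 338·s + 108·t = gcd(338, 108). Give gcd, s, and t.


Euclidean algorithm on (338, 108) — divide until remainder is 0:
  338 = 3 · 108 + 14
  108 = 7 · 14 + 10
  14 = 1 · 10 + 4
  10 = 2 · 4 + 2
  4 = 2 · 2 + 0
gcd(338, 108) = 2.
Track Bezout coefficients alongside the remainders: start with r₀ = 338 = a·1 + b·0 (s = 1, t = 0) and r₁ = 108 = a·0 + b·1 (s = 0, t = 1); each new remainder r_{k+1} = r_{k-1} − q_k·r_k inherits s_{k+1} = s_{k-1} − q_k·s_k, t_{k+1} = t_{k-1} − q_k·t_k, so r_k = a·s_k + b·t_k at every step:
  q = 3: r = 14, s = 1 − 3·0 = 1, t = 0 − 3·1 = -3  (check: 338·1 + 108·(-3) = 14)
  q = 7: r = 10, s = 0 − 7·1 = -7, t = 1 − 7·(-3) = 22  (check: 338·(-7) + 108·22 = 10)
  q = 1: r = 4, s = 1 − 1·(-7) = 8, t = -3 − 1·22 = -25  (check: 338·8 + 108·(-25) = 4)
  q = 2: r = 2, s = -7 − 2·8 = -23, t = 22 − 2·(-25) = 72  (check: 338·(-23) + 108·72 = 2)
The row with r = 2 (the gcd) gives the Bezout coefficients s = -23, t = 72.
Result: 338 · (-23) + 108 · (72) = 2.

gcd(338, 108) = 2; s = -23, t = 72 (check: 338·(-23) + 108·72 = 2).


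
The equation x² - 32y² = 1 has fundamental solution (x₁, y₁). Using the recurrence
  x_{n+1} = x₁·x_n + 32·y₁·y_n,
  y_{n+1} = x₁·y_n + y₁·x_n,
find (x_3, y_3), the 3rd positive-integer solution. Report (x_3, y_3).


Step 1: Find the fundamental solution (x₁, y₁) of x² - 32y² = 1.
  Expand √32 as a continued fraction. a₀ = ⌊√32⌋ = 5; iterate m_{k+1} = d_k·a_k − m_k, d_{k+1} = (32 − m_{k+1}²)/d_k, a_{k+1} = ⌊(a₀ + m_{k+1})/d_{k+1}⌋ (starting m₀ = 0, d₀ = 1), with convergents p_k = a_k·p_{k-1} + p_{k-2}, q_k = a_k·q_{k-1} + q_{k-2} (p₋₁ = 1, q₋₁ = 0):
  k = 0: a₀ = 5; p₀/q₀ = 5/1; p₀² − 32·q₀² = 25 − 32 = -7.
  k = 1: m = 5, d = 7, a = ⌊(5 + 5)/7⌋ = 1; p/q = (1·5 + 1)/(1·1 + 0) = 6/1; p² − 32·q² = 36 − 32 = 4.
  k = 2: m = 2, d = 4, a = ⌊(5 + 2)/4⌋ = 1; p/q = (1·6 + 5)/(1·1 + 1) = 11/2; p² − 32·q² = 121 − 128 = -7.
  k = 3: m = 2, d = 7, a = ⌊(5 + 2)/7⌋ = 1; p/q = (1·11 + 6)/(1·2 + 1) = 17/3; p² − 32·q² = 289 − 288 = 1.
  The first convergent with p² − 32·q² = 1 gives the fundamental solution (x₁, y₁) = (17, 3).
Step 2: Apply the recurrence (x_{n+1}, y_{n+1}) = (x₁x_n + 32y₁y_n, x₁y_n + y₁x_n) repeatedly.
  From (x_1, y_1) = (17, 3): x_2 = 17·17 + 32·3·3 = 577; y_2 = 17·3 + 3·17 = 102.
  From (x_2, y_2) = (577, 102): x_3 = 17·577 + 32·3·102 = 19601; y_3 = 17·102 + 3·577 = 3465.
Step 3: Verify x_3² - 32·y_3² = 384199201 - 384199200 = 1 (should be 1). ✓

(x_1, y_1) = (17, 3); (x_3, y_3) = (19601, 3465).
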